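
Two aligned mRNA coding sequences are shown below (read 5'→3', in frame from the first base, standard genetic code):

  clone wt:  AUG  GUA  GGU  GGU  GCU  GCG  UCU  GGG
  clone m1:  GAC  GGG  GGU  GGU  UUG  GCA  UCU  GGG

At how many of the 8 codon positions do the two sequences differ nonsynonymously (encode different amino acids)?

Codon 1: AUG Met / GAC Asp — nonsynonymous.
Codon 2: GUA Val / GGG Gly — nonsynonymous.
Codon 3: GGU Gly / GGU Gly — identical.
Codon 4: GGU Gly / GGU Gly — identical.
Codon 5: GCU Ala / UUG Leu — nonsynonymous.
Codon 6: GCG Ala / GCA Ala — synonymous.
Codon 7: UCU Ser / UCU Ser — identical.
Codon 8: GGG Gly / GGG Gly — identical.
Nonsynonymous differences: 3.

3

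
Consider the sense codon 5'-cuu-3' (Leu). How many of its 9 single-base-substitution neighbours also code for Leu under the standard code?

3

Position 1: none → 0 synonymous.
Position 2: none → 0 synonymous.
Position 3: CUC, CUA, CUG → 3 synonymous.
Total: 0 + 0 + 3 = 3.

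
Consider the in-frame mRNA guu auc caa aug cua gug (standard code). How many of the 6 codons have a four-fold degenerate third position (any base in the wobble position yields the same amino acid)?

3

Codon 1 GUU (Val): third position 4-fold.
Codon 2 AUC (Ile): third position 3-fold.
Codon 3 CAA (Gln): third position 2-fold.
Codon 4 AUG (Met): third position 1-fold.
Codon 5 CUA (Leu): third position 4-fold.
Codon 6 GUG (Val): third position 4-fold.
Four-fold degenerate third positions: 3.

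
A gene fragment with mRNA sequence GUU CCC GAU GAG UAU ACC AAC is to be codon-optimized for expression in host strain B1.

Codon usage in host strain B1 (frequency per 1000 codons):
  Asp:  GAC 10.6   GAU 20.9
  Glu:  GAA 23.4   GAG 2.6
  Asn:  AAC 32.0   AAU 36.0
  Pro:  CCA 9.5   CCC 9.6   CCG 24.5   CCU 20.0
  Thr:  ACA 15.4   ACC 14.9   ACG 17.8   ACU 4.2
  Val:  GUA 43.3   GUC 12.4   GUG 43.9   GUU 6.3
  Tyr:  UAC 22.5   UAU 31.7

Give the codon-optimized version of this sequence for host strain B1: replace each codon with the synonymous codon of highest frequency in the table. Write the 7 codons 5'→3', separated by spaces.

GUG CCG GAU GAA UAU ACG AAU

Codon 1 (Val): best is GUG at 43.9.
Codon 2 (Pro): best is CCG at 24.5.
Codon 3 (Asp): best is GAU at 20.9.
Codon 4 (Glu): best is GAA at 23.4.
Codon 5 (Tyr): best is UAU at 31.7.
Codon 6 (Thr): best is ACG at 17.8.
Codon 7 (Asn): best is AAU at 36.0.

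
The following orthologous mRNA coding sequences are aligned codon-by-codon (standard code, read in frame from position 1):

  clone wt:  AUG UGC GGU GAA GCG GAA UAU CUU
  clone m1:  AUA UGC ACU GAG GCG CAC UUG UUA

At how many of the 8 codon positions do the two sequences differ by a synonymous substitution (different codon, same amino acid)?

Codon 1: AUG Met / AUA Ile — nonsynonymous.
Codon 2: UGC Cys / UGC Cys — identical.
Codon 3: GGU Gly / ACU Thr — nonsynonymous.
Codon 4: GAA Glu / GAG Glu — synonymous.
Codon 5: GCG Ala / GCG Ala — identical.
Codon 6: GAA Glu / CAC His — nonsynonymous.
Codon 7: UAU Tyr / UUG Leu — nonsynonymous.
Codon 8: CUU Leu / UUA Leu — synonymous.
Synonymous differences: 2.

2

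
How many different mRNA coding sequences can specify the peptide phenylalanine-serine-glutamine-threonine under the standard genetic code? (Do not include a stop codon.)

96

Phe: 2 codons.
Ser: 6 codons.
Gln: 2 codons.
Thr: 4 codons.
2 × 6 × 2 × 4 = 96.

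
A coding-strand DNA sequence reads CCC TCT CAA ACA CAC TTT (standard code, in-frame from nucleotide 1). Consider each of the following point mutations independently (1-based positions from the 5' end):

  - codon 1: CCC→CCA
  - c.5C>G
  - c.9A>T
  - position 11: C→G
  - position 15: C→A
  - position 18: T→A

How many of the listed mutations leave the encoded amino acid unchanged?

Codon 1: CCC (Pro) → CCA (Pro) — synonymous.
Codon 2: TCT (Ser) → TGT (Cys) — missense.
Codon 3: CAA (Gln) → CAT (His) — missense.
Codon 4: ACA (Thr) → AGA (Arg) — missense.
Codon 5: CAC (His) → CAA (Gln) — missense.
Codon 6: TTT (Phe) → TTA (Leu) — missense.
Synonymous: 1 of 6.

1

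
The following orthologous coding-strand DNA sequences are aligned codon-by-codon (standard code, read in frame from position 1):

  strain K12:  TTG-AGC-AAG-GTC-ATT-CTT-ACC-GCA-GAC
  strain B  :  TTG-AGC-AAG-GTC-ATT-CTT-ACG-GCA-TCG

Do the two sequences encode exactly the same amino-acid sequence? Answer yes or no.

Codon 1: TTG Leu / TTG Leu — identical.
Codon 2: AGC Ser / AGC Ser — identical.
Codon 3: AAG Lys / AAG Lys — identical.
Codon 4: GTC Val / GTC Val — identical.
Codon 5: ATT Ile / ATT Ile — identical.
Codon 6: CTT Leu / CTT Leu — identical.
Codon 7: ACC Thr / ACG Thr — synonymous.
Codon 8: GCA Ala / GCA Ala — identical.
Codon 9: GAC Asp / TCG Ser — nonsynonymous.
Nonsynonymous differences: 1 → different protein.

no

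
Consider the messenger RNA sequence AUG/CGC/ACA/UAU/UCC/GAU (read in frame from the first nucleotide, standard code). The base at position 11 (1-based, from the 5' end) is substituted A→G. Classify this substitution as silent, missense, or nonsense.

missense

Position 11 falls in codon 4: UAU → Tyr.
After the substitution the codon is UGU → Cys.
Tyr ≠ Cys, so this is a missense mutation.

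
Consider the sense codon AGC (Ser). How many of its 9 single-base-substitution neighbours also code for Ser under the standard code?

Position 1: none → 0 synonymous.
Position 2: none → 0 synonymous.
Position 3: AGU → 1 synonymous.
Total: 0 + 0 + 1 = 1.

1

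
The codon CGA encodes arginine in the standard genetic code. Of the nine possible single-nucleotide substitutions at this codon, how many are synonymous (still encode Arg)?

4

Position 1: AGA → 1 synonymous.
Position 2: none → 0 synonymous.
Position 3: CGU, CGC, CGG → 3 synonymous.
Total: 1 + 0 + 3 = 4.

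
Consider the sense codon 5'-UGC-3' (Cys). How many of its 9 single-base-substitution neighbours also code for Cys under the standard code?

Position 1: none → 0 synonymous.
Position 2: none → 0 synonymous.
Position 3: UGU → 1 synonymous.
Total: 0 + 0 + 1 = 1.

1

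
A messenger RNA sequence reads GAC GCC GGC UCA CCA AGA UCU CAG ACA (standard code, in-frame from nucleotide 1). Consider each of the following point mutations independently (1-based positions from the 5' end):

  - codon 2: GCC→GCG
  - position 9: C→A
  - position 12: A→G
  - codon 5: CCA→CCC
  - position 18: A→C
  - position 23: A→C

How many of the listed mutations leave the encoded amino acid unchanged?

4

Codon 2: GCC (Ala) → GCG (Ala) — synonymous.
Codon 3: GGC (Gly) → GGA (Gly) — synonymous.
Codon 4: UCA (Ser) → UCG (Ser) — synonymous.
Codon 5: CCA (Pro) → CCC (Pro) — synonymous.
Codon 6: AGA (Arg) → AGC (Ser) — missense.
Codon 8: CAG (Gln) → CCG (Pro) — missense.
Synonymous: 4 of 6.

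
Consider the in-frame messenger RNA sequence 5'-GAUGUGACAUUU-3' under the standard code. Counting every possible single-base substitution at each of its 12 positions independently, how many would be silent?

8

Codon 1 (GAU, Asp): 1 synonymous substitution.
Codon 2 (GUG, Val): 3 synonymous substitutions.
Codon 3 (ACA, Thr): 3 synonymous substitutions.
Codon 4 (UUU, Phe): 1 synonymous substitution.
Total: 1 + 3 + 3 + 1 = 8.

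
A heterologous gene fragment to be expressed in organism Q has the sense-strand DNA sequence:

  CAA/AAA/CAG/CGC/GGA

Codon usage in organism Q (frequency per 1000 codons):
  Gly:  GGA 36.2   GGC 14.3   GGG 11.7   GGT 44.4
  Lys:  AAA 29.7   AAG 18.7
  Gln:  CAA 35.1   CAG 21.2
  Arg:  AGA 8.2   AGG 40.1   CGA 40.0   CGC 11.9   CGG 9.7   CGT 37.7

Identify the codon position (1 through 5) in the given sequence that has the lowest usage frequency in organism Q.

Codon 1 CAA (Gln): 35.1 per 1000.
Codon 2 AAA (Lys): 29.7 per 1000.
Codon 3 CAG (Gln): 21.2 per 1000.
Codon 4 CGC (Arg): 11.9 per 1000.
Codon 5 GGA (Gly): 36.2 per 1000.
Lowest frequency is 11.9 at codon 4.

4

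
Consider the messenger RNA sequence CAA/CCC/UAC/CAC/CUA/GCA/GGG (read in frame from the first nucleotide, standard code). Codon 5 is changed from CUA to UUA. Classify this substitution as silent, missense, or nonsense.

silent

Position 13 falls in codon 5: CUA → Leu.
After the substitution the codon is UUA → Leu.
Both encode Leu, so the change is synonymous.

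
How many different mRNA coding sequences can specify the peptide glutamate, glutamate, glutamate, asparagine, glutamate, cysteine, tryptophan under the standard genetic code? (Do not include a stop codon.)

Glu: 2 codons.
Glu: 2 codons.
Glu: 2 codons.
Asn: 2 codons.
Glu: 2 codons.
Cys: 2 codons.
Trp: 1 codon.
2 × 2 × 2 × 2 × 2 × 2 × 1 = 64.

64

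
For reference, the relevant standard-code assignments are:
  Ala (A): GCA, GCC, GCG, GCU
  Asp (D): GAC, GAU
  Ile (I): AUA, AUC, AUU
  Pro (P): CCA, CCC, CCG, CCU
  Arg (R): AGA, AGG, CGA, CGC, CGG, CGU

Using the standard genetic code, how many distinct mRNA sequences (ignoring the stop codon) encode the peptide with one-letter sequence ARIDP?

Ala: 4 codons.
Arg: 6 codons.
Ile: 3 codons.
Asp: 2 codons.
Pro: 4 codons.
4 × 6 × 3 × 2 × 4 = 576.

576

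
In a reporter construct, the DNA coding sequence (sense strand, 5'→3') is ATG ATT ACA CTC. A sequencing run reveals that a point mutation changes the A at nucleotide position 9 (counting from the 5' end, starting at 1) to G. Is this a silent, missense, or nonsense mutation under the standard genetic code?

Position 9 falls in codon 3: ACA → Thr.
After the substitution the codon is ACG → Thr.
Both encode Thr, so the change is synonymous.

silent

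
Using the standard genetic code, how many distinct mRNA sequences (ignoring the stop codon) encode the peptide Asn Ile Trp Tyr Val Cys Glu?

Asn: 2 codons.
Ile: 3 codons.
Trp: 1 codon.
Tyr: 2 codons.
Val: 4 codons.
Cys: 2 codons.
Glu: 2 codons.
2 × 3 × 1 × 2 × 4 × 2 × 2 = 192.

192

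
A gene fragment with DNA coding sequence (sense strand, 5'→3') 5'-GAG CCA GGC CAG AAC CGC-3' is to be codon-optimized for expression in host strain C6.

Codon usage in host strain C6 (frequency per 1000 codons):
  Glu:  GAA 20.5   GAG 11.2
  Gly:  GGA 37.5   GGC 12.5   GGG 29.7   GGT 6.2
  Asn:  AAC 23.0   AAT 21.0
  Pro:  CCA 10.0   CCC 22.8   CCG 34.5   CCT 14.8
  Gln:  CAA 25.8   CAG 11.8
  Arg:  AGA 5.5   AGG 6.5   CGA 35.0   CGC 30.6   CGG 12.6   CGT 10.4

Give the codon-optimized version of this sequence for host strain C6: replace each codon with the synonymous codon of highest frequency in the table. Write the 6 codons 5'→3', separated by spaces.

GAA CCG GGA CAA AAC CGA

Codon 1 (Glu): best is GAA at 20.5.
Codon 2 (Pro): best is CCG at 34.5.
Codon 3 (Gly): best is GGA at 37.5.
Codon 4 (Gln): best is CAA at 25.8.
Codon 5 (Asn): best is AAC at 23.0.
Codon 6 (Arg): best is CGA at 35.0.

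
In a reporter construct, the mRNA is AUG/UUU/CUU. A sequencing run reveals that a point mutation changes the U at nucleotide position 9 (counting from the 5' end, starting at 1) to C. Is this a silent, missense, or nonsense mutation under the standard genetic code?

silent

Position 9 falls in codon 3: CUU → Leu.
After the substitution the codon is CUC → Leu.
Both encode Leu, so the change is synonymous.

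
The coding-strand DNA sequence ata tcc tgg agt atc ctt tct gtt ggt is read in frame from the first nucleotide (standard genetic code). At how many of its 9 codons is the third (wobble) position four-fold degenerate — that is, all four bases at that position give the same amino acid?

Codon 1 ATA (Ile): third position 3-fold.
Codon 2 TCC (Ser): third position 4-fold.
Codon 3 TGG (Trp): third position 1-fold.
Codon 4 AGT (Ser): third position 2-fold.
Codon 5 ATC (Ile): third position 3-fold.
Codon 6 CTT (Leu): third position 4-fold.
Codon 7 TCT (Ser): third position 4-fold.
Codon 8 GTT (Val): third position 4-fold.
Codon 9 GGT (Gly): third position 4-fold.
Four-fold degenerate third positions: 5.

5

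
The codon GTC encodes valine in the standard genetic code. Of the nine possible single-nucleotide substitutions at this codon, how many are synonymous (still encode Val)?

3

Position 1: none → 0 synonymous.
Position 2: none → 0 synonymous.
Position 3: GTT, GTA, GTG → 3 synonymous.
Total: 0 + 0 + 3 = 3.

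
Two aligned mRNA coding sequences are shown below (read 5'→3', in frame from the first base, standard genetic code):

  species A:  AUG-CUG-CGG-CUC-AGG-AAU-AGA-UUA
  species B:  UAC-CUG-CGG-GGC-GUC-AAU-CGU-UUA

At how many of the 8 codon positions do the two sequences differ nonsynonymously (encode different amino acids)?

Codon 1: AUG Met / UAC Tyr — nonsynonymous.
Codon 2: CUG Leu / CUG Leu — identical.
Codon 3: CGG Arg / CGG Arg — identical.
Codon 4: CUC Leu / GGC Gly — nonsynonymous.
Codon 5: AGG Arg / GUC Val — nonsynonymous.
Codon 6: AAU Asn / AAU Asn — identical.
Codon 7: AGA Arg / CGU Arg — synonymous.
Codon 8: UUA Leu / UUA Leu — identical.
Nonsynonymous differences: 3.

3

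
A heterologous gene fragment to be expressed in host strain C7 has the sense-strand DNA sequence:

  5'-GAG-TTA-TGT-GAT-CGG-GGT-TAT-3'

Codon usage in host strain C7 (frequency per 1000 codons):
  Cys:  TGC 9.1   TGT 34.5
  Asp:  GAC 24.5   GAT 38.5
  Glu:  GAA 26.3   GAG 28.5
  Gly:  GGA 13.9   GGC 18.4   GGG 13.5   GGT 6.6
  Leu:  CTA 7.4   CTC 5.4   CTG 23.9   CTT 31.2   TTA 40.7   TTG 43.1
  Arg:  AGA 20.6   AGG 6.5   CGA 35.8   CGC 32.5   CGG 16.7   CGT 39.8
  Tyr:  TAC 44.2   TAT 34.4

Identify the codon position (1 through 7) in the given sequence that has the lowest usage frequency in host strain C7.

6

Codon 1 GAG (Glu): 28.5 per 1000.
Codon 2 TTA (Leu): 40.7 per 1000.
Codon 3 TGT (Cys): 34.5 per 1000.
Codon 4 GAT (Asp): 38.5 per 1000.
Codon 5 CGG (Arg): 16.7 per 1000.
Codon 6 GGT (Gly): 6.6 per 1000.
Codon 7 TAT (Tyr): 34.4 per 1000.
Lowest frequency is 6.6 at codon 6.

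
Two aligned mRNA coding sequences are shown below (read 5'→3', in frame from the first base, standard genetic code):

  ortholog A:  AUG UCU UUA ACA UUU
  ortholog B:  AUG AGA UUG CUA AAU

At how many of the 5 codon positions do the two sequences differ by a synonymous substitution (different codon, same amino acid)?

1

Codon 1: AUG Met / AUG Met — identical.
Codon 2: UCU Ser / AGA Arg — nonsynonymous.
Codon 3: UUA Leu / UUG Leu — synonymous.
Codon 4: ACA Thr / CUA Leu — nonsynonymous.
Codon 5: UUU Phe / AAU Asn — nonsynonymous.
Synonymous differences: 1.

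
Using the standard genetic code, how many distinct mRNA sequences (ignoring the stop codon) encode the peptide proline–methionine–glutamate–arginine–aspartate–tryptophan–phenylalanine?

192

Pro: 4 codons.
Met: 1 codon.
Glu: 2 codons.
Arg: 6 codons.
Asp: 2 codons.
Trp: 1 codon.
Phe: 2 codons.
4 × 1 × 2 × 6 × 2 × 1 × 2 = 192.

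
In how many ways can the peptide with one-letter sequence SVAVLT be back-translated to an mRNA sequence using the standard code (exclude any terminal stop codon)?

Ser: 6 codons.
Val: 4 codons.
Ala: 4 codons.
Val: 4 codons.
Leu: 6 codons.
Thr: 4 codons.
6 × 4 × 4 × 4 × 6 × 4 = 9216.

9216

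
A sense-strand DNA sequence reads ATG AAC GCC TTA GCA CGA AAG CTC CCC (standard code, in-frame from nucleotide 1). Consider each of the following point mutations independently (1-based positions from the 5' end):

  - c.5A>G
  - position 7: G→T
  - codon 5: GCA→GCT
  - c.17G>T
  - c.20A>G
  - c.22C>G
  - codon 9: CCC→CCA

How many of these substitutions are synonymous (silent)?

Codon 2: AAC (Asn) → AGC (Ser) — missense.
Codon 3: GCC (Ala) → TCC (Ser) — missense.
Codon 5: GCA (Ala) → GCT (Ala) — synonymous.
Codon 6: CGA (Arg) → CTA (Leu) — missense.
Codon 7: AAG (Lys) → AGG (Arg) — missense.
Codon 8: CTC (Leu) → GTC (Val) — missense.
Codon 9: CCC (Pro) → CCA (Pro) — synonymous.
Synonymous: 2 of 7.

2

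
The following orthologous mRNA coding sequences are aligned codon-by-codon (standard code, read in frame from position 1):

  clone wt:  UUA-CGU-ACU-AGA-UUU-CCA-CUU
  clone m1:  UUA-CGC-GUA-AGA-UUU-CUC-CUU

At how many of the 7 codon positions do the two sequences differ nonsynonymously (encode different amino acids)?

2

Codon 1: UUA Leu / UUA Leu — identical.
Codon 2: CGU Arg / CGC Arg — synonymous.
Codon 3: ACU Thr / GUA Val — nonsynonymous.
Codon 4: AGA Arg / AGA Arg — identical.
Codon 5: UUU Phe / UUU Phe — identical.
Codon 6: CCA Pro / CUC Leu — nonsynonymous.
Codon 7: CUU Leu / CUU Leu — identical.
Nonsynonymous differences: 2.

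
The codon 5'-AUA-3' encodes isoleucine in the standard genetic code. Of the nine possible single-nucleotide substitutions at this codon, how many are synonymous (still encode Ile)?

2

Position 1: none → 0 synonymous.
Position 2: none → 0 synonymous.
Position 3: AUU, AUC → 2 synonymous.
Total: 0 + 0 + 2 = 2.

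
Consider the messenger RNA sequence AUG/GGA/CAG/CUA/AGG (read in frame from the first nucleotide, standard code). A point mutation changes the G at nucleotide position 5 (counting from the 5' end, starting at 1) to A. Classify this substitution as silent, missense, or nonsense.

missense

Position 5 falls in codon 2: GGA → Gly.
After the substitution the codon is GAA → Glu.
Gly ≠ Glu, so this is a missense mutation.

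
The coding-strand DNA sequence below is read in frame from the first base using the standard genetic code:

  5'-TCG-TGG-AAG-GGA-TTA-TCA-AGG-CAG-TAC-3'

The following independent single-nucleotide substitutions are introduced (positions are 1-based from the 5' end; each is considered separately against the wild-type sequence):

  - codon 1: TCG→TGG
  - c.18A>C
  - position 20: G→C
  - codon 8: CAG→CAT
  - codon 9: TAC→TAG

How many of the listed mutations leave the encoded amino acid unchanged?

1

Codon 1: TCG (Ser) → TGG (Trp) — missense.
Codon 6: TCA (Ser) → TCC (Ser) — synonymous.
Codon 7: AGG (Arg) → ACG (Thr) — missense.
Codon 8: CAG (Gln) → CAT (His) — missense.
Codon 9: TAC (Tyr) → TAG (Stop) — nonsense.
Synonymous: 1 of 5.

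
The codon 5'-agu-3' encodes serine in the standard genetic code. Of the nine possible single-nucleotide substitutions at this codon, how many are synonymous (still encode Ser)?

1

Position 1: none → 0 synonymous.
Position 2: none → 0 synonymous.
Position 3: AGC → 1 synonymous.
Total: 0 + 0 + 1 = 1.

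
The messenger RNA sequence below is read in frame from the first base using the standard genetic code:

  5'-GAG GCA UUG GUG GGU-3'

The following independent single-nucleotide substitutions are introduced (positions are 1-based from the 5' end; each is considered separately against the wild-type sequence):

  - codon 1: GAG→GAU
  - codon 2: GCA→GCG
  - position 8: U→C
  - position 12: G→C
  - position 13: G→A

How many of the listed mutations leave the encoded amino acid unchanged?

Codon 1: GAG (Glu) → GAU (Asp) — missense.
Codon 2: GCA (Ala) → GCG (Ala) — synonymous.
Codon 3: UUG (Leu) → UCG (Ser) — missense.
Codon 4: GUG (Val) → GUC (Val) — synonymous.
Codon 5: GGU (Gly) → AGU (Ser) — missense.
Synonymous: 2 of 5.

2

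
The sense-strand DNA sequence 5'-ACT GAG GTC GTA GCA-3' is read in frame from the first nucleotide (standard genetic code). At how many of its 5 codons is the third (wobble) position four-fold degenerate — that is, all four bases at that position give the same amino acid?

4

Codon 1 ACT (Thr): third position 4-fold.
Codon 2 GAG (Glu): third position 2-fold.
Codon 3 GTC (Val): third position 4-fold.
Codon 4 GTA (Val): third position 4-fold.
Codon 5 GCA (Ala): third position 4-fold.
Four-fold degenerate third positions: 4.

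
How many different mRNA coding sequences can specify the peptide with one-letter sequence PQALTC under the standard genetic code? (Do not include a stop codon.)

Pro: 4 codons.
Gln: 2 codons.
Ala: 4 codons.
Leu: 6 codons.
Thr: 4 codons.
Cys: 2 codons.
4 × 2 × 4 × 6 × 4 × 2 = 1536.

1536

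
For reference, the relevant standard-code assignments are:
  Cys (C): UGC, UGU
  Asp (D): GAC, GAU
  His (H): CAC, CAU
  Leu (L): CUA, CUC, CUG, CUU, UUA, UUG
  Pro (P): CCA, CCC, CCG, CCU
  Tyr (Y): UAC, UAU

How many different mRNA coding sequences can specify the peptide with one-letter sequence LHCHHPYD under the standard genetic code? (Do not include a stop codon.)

1536

Leu: 6 codons.
His: 2 codons.
Cys: 2 codons.
His: 2 codons.
His: 2 codons.
Pro: 4 codons.
Tyr: 2 codons.
Asp: 2 codons.
6 × 2 × 2 × 2 × 2 × 4 × 2 × 2 = 1536.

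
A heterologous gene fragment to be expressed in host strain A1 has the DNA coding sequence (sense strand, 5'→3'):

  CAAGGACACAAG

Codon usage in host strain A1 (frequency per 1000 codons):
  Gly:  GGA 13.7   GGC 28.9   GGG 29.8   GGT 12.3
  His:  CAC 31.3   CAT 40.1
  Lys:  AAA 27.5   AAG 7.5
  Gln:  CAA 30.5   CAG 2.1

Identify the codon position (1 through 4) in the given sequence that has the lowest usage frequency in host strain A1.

Codon 1 CAA (Gln): 30.5 per 1000.
Codon 2 GGA (Gly): 13.7 per 1000.
Codon 3 CAC (His): 31.3 per 1000.
Codon 4 AAG (Lys): 7.5 per 1000.
Lowest frequency is 7.5 at codon 4.

4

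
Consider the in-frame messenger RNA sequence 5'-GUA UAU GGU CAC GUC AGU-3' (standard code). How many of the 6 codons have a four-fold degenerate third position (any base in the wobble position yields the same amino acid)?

3

Codon 1 GUA (Val): third position 4-fold.
Codon 2 UAU (Tyr): third position 2-fold.
Codon 3 GGU (Gly): third position 4-fold.
Codon 4 CAC (His): third position 2-fold.
Codon 5 GUC (Val): third position 4-fold.
Codon 6 AGU (Ser): third position 2-fold.
Four-fold degenerate third positions: 3.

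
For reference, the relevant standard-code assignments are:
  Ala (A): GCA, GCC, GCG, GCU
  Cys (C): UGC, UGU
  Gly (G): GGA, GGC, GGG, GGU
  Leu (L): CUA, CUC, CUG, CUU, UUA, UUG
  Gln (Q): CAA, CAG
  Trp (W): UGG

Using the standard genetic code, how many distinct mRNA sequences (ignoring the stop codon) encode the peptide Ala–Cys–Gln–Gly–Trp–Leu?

384

Ala: 4 codons.
Cys: 2 codons.
Gln: 2 codons.
Gly: 4 codons.
Trp: 1 codon.
Leu: 6 codons.
4 × 2 × 2 × 4 × 1 × 6 = 384.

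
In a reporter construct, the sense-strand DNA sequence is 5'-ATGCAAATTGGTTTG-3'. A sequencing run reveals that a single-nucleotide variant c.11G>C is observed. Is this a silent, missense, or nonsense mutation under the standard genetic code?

missense

Position 11 falls in codon 4: GGT → Gly.
After the substitution the codon is GCT → Ala.
Gly ≠ Ala, so this is a missense mutation.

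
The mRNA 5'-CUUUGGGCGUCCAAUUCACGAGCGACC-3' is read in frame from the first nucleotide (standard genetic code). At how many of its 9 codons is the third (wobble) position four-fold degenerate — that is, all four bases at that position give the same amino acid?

Codon 1 CUU (Leu): third position 4-fold.
Codon 2 UGG (Trp): third position 1-fold.
Codon 3 GCG (Ala): third position 4-fold.
Codon 4 UCC (Ser): third position 4-fold.
Codon 5 AAU (Asn): third position 2-fold.
Codon 6 UCA (Ser): third position 4-fold.
Codon 7 CGA (Arg): third position 4-fold.
Codon 8 GCG (Ala): third position 4-fold.
Codon 9 ACC (Thr): third position 4-fold.
Four-fold degenerate third positions: 7.

7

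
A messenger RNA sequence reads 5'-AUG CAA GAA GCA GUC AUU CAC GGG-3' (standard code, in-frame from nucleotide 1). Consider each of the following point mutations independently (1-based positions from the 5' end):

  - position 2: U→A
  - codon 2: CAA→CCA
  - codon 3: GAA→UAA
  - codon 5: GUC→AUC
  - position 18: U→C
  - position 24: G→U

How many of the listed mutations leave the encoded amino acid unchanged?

2

Codon 1: AUG (Met) → AAG (Lys) — missense.
Codon 2: CAA (Gln) → CCA (Pro) — missense.
Codon 3: GAA (Glu) → UAA (Stop) — nonsense.
Codon 5: GUC (Val) → AUC (Ile) — missense.
Codon 6: AUU (Ile) → AUC (Ile) — synonymous.
Codon 8: GGG (Gly) → GGU (Gly) — synonymous.
Synonymous: 2 of 6.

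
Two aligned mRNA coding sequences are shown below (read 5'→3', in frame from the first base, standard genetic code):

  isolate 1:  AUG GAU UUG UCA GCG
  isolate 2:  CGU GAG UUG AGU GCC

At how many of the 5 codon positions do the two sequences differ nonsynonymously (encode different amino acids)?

2

Codon 1: AUG Met / CGU Arg — nonsynonymous.
Codon 2: GAU Asp / GAG Glu — nonsynonymous.
Codon 3: UUG Leu / UUG Leu — identical.
Codon 4: UCA Ser / AGU Ser — synonymous.
Codon 5: GCG Ala / GCC Ala — synonymous.
Nonsynonymous differences: 2.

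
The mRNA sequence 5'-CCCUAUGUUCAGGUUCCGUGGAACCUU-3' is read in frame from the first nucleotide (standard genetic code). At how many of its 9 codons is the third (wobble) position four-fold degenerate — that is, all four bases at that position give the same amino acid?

5

Codon 1 CCC (Pro): third position 4-fold.
Codon 2 UAU (Tyr): third position 2-fold.
Codon 3 GUU (Val): third position 4-fold.
Codon 4 CAG (Gln): third position 2-fold.
Codon 5 GUU (Val): third position 4-fold.
Codon 6 CCG (Pro): third position 4-fold.
Codon 7 UGG (Trp): third position 1-fold.
Codon 8 AAC (Asn): third position 2-fold.
Codon 9 CUU (Leu): third position 4-fold.
Four-fold degenerate third positions: 5.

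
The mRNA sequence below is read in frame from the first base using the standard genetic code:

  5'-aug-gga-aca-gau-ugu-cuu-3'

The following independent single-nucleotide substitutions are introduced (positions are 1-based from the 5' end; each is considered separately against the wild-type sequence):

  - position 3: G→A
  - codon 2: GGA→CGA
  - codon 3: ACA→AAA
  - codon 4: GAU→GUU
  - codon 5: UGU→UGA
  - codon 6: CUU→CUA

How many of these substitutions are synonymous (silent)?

1

Codon 1: AUG (Met) → AUA (Ile) — missense.
Codon 2: GGA (Gly) → CGA (Arg) — missense.
Codon 3: ACA (Thr) → AAA (Lys) — missense.
Codon 4: GAU (Asp) → GUU (Val) — missense.
Codon 5: UGU (Cys) → UGA (Stop) — nonsense.
Codon 6: CUU (Leu) → CUA (Leu) — synonymous.
Synonymous: 1 of 6.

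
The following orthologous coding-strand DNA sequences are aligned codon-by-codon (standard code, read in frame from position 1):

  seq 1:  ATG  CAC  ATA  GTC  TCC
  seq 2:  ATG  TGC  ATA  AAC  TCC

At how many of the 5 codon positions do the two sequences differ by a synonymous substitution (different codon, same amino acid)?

Codon 1: ATG Met / ATG Met — identical.
Codon 2: CAC His / TGC Cys — nonsynonymous.
Codon 3: ATA Ile / ATA Ile — identical.
Codon 4: GTC Val / AAC Asn — nonsynonymous.
Codon 5: TCC Ser / TCC Ser — identical.
Synonymous differences: 0.

0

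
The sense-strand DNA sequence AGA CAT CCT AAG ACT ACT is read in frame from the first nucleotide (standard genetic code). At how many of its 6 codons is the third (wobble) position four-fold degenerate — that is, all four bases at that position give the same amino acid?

Codon 1 AGA (Arg): third position 2-fold.
Codon 2 CAT (His): third position 2-fold.
Codon 3 CCT (Pro): third position 4-fold.
Codon 4 AAG (Lys): third position 2-fold.
Codon 5 ACT (Thr): third position 4-fold.
Codon 6 ACT (Thr): third position 4-fold.
Four-fold degenerate third positions: 3.

3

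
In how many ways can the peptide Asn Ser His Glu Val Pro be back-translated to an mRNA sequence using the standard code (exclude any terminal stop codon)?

768

Asn: 2 codons.
Ser: 6 codons.
His: 2 codons.
Glu: 2 codons.
Val: 4 codons.
Pro: 4 codons.
2 × 6 × 2 × 2 × 4 × 4 = 768.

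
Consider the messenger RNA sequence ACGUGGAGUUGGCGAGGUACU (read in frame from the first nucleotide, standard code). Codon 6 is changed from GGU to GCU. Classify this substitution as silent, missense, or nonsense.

missense

Position 17 falls in codon 6: GGU → Gly.
After the substitution the codon is GCU → Ala.
Gly ≠ Ala, so this is a missense mutation.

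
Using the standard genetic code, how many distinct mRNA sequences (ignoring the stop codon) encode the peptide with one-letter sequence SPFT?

Ser: 6 codons.
Pro: 4 codons.
Phe: 2 codons.
Thr: 4 codons.
6 × 4 × 2 × 4 = 192.

192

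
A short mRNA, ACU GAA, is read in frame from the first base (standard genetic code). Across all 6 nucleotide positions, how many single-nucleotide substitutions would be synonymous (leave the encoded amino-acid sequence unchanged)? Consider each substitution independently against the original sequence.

Codon 1 (ACU, Thr): 3 synonymous substitutions.
Codon 2 (GAA, Glu): 1 synonymous substitution.
Total: 3 + 1 = 4.

4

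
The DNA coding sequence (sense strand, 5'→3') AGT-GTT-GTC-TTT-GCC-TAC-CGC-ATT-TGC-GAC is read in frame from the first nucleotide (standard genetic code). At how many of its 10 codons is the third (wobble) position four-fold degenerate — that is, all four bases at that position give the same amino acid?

Codon 1 AGT (Ser): third position 2-fold.
Codon 2 GTT (Val): third position 4-fold.
Codon 3 GTC (Val): third position 4-fold.
Codon 4 TTT (Phe): third position 2-fold.
Codon 5 GCC (Ala): third position 4-fold.
Codon 6 TAC (Tyr): third position 2-fold.
Codon 7 CGC (Arg): third position 4-fold.
Codon 8 ATT (Ile): third position 3-fold.
Codon 9 TGC (Cys): third position 2-fold.
Codon 10 GAC (Asp): third position 2-fold.
Four-fold degenerate third positions: 4.

4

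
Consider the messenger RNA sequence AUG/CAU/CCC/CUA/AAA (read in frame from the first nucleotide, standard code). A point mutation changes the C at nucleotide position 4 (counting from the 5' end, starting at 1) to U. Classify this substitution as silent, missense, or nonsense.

missense

Position 4 falls in codon 2: CAU → His.
After the substitution the codon is UAU → Tyr.
His ≠ Tyr, so this is a missense mutation.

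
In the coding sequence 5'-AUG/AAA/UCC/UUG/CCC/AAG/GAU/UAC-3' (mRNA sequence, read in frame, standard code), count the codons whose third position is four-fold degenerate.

Codon 1 AUG (Met): third position 1-fold.
Codon 2 AAA (Lys): third position 2-fold.
Codon 3 UCC (Ser): third position 4-fold.
Codon 4 UUG (Leu): third position 2-fold.
Codon 5 CCC (Pro): third position 4-fold.
Codon 6 AAG (Lys): third position 2-fold.
Codon 7 GAU (Asp): third position 2-fold.
Codon 8 UAC (Tyr): third position 2-fold.
Four-fold degenerate third positions: 2.

2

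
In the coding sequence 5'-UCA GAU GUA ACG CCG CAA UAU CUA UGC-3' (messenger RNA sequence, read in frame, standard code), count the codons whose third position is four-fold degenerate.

Codon 1 UCA (Ser): third position 4-fold.
Codon 2 GAU (Asp): third position 2-fold.
Codon 3 GUA (Val): third position 4-fold.
Codon 4 ACG (Thr): third position 4-fold.
Codon 5 CCG (Pro): third position 4-fold.
Codon 6 CAA (Gln): third position 2-fold.
Codon 7 UAU (Tyr): third position 2-fold.
Codon 8 CUA (Leu): third position 4-fold.
Codon 9 UGC (Cys): third position 2-fold.
Four-fold degenerate third positions: 5.

5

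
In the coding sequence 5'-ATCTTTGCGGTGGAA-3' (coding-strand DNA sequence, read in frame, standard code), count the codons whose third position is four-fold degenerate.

2

Codon 1 ATC (Ile): third position 3-fold.
Codon 2 TTT (Phe): third position 2-fold.
Codon 3 GCG (Ala): third position 4-fold.
Codon 4 GTG (Val): third position 4-fold.
Codon 5 GAA (Glu): third position 2-fold.
Four-fold degenerate third positions: 2.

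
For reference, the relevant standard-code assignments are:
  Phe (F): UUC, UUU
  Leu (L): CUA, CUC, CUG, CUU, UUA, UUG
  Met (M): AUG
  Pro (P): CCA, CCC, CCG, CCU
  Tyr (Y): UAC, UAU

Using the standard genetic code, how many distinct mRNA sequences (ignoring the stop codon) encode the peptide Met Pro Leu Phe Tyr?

Met: 1 codon.
Pro: 4 codons.
Leu: 6 codons.
Phe: 2 codons.
Tyr: 2 codons.
1 × 4 × 6 × 2 × 2 = 96.

96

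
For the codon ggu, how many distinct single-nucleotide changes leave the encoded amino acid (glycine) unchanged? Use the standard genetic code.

Position 1: none → 0 synonymous.
Position 2: none → 0 synonymous.
Position 3: GGC, GGA, GGG → 3 synonymous.
Total: 0 + 0 + 3 = 3.

3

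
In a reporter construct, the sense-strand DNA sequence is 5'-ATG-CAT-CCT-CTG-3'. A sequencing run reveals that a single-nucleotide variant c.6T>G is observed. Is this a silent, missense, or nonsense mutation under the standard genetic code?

Position 6 falls in codon 2: CAT → His.
After the substitution the codon is CAG → Gln.
His ≠ Gln, so this is a missense mutation.

missense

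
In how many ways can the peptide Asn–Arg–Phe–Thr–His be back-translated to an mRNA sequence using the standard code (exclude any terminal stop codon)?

192

Asn: 2 codons.
Arg: 6 codons.
Phe: 2 codons.
Thr: 4 codons.
His: 2 codons.
2 × 6 × 2 × 4 × 2 = 192.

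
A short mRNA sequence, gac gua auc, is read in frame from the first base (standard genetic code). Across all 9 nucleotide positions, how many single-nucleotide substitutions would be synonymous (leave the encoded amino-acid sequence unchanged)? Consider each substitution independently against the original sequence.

6

Codon 1 (GAC, Asp): 1 synonymous substitution.
Codon 2 (GUA, Val): 3 synonymous substitutions.
Codon 3 (AUC, Ile): 2 synonymous substitutions.
Total: 1 + 3 + 2 = 6.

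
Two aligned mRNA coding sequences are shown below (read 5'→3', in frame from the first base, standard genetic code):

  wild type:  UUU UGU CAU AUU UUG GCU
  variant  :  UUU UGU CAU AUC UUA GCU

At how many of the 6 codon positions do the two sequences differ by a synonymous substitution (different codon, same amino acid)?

2

Codon 1: UUU Phe / UUU Phe — identical.
Codon 2: UGU Cys / UGU Cys — identical.
Codon 3: CAU His / CAU His — identical.
Codon 4: AUU Ile / AUC Ile — synonymous.
Codon 5: UUG Leu / UUA Leu — synonymous.
Codon 6: GCU Ala / GCU Ala — identical.
Synonymous differences: 2.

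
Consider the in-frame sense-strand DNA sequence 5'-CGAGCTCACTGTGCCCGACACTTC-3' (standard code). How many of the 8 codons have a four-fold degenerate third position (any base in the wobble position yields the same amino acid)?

Codon 1 CGA (Arg): third position 4-fold.
Codon 2 GCT (Ala): third position 4-fold.
Codon 3 CAC (His): third position 2-fold.
Codon 4 TGT (Cys): third position 2-fold.
Codon 5 GCC (Ala): third position 4-fold.
Codon 6 CGA (Arg): third position 4-fold.
Codon 7 CAC (His): third position 2-fold.
Codon 8 TTC (Phe): third position 2-fold.
Four-fold degenerate third positions: 4.

4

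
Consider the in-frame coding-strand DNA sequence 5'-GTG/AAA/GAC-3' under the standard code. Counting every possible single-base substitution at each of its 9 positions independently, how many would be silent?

Codon 1 (GTG, Val): 3 synonymous substitutions.
Codon 2 (AAA, Lys): 1 synonymous substitution.
Codon 3 (GAC, Asp): 1 synonymous substitution.
Total: 3 + 1 + 1 = 5.

5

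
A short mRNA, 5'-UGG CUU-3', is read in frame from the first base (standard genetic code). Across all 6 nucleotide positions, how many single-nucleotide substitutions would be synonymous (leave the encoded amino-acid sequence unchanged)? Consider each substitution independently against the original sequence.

Codon 1 (UGG, Trp): 0 synonymous substitutions.
Codon 2 (CUU, Leu): 3 synonymous substitutions.
Total: 0 + 3 = 3.

3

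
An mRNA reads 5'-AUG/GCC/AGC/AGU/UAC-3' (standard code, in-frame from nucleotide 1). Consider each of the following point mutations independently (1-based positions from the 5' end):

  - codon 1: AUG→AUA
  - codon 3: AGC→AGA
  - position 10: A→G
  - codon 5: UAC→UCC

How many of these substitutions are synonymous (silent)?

Codon 1: AUG (Met) → AUA (Ile) — missense.
Codon 3: AGC (Ser) → AGA (Arg) — missense.
Codon 4: AGU (Ser) → GGU (Gly) — missense.
Codon 5: UAC (Tyr) → UCC (Ser) — missense.
Synonymous: 0 of 4.

0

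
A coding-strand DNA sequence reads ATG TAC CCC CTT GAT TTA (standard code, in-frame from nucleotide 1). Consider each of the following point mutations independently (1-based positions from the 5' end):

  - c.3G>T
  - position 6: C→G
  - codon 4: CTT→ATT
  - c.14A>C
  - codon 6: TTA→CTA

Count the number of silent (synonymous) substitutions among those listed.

1

Codon 1: ATG (Met) → ATT (Ile) — missense.
Codon 2: TAC (Tyr) → TAG (Stop) — nonsense.
Codon 4: CTT (Leu) → ATT (Ile) — missense.
Codon 5: GAT (Asp) → GCT (Ala) — missense.
Codon 6: TTA (Leu) → CTA (Leu) — synonymous.
Synonymous: 1 of 5.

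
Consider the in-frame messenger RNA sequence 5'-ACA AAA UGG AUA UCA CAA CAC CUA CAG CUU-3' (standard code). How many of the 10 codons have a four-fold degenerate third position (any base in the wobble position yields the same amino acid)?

Codon 1 ACA (Thr): third position 4-fold.
Codon 2 AAA (Lys): third position 2-fold.
Codon 3 UGG (Trp): third position 1-fold.
Codon 4 AUA (Ile): third position 3-fold.
Codon 5 UCA (Ser): third position 4-fold.
Codon 6 CAA (Gln): third position 2-fold.
Codon 7 CAC (His): third position 2-fold.
Codon 8 CUA (Leu): third position 4-fold.
Codon 9 CAG (Gln): third position 2-fold.
Codon 10 CUU (Leu): third position 4-fold.
Four-fold degenerate third positions: 4.

4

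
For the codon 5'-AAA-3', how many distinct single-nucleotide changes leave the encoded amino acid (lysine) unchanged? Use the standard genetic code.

Position 1: none → 0 synonymous.
Position 2: none → 0 synonymous.
Position 3: AAG → 1 synonymous.
Total: 0 + 0 + 1 = 1.

1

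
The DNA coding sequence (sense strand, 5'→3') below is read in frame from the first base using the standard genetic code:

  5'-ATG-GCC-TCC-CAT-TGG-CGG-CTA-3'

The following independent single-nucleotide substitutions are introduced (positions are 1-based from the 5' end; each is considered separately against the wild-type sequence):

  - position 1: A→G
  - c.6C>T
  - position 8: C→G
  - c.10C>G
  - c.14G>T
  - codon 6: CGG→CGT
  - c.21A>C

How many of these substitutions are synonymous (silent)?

Codon 1: ATG (Met) → GTG (Val) — missense.
Codon 2: GCC (Ala) → GCT (Ala) — synonymous.
Codon 3: TCC (Ser) → TGC (Cys) — missense.
Codon 4: CAT (His) → GAT (Asp) — missense.
Codon 5: TGG (Trp) → TTG (Leu) — missense.
Codon 6: CGG (Arg) → CGT (Arg) — synonymous.
Codon 7: CTA (Leu) → CTC (Leu) — synonymous.
Synonymous: 3 of 7.

3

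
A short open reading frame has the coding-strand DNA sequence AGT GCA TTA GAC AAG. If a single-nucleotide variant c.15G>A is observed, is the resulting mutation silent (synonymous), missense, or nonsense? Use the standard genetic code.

Position 15 falls in codon 5: AAG → Lys.
After the substitution the codon is AAA → Lys.
Both encode Lys, so the change is synonymous.

silent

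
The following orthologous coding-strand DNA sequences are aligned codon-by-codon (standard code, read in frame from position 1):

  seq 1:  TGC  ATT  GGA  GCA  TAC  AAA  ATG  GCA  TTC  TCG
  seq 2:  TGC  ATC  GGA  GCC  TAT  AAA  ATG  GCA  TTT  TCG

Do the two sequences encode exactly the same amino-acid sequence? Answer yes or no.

Codon 1: TGC Cys / TGC Cys — identical.
Codon 2: ATT Ile / ATC Ile — synonymous.
Codon 3: GGA Gly / GGA Gly — identical.
Codon 4: GCA Ala / GCC Ala — synonymous.
Codon 5: TAC Tyr / TAT Tyr — synonymous.
Codon 6: AAA Lys / AAA Lys — identical.
Codon 7: ATG Met / ATG Met — identical.
Codon 8: GCA Ala / GCA Ala — identical.
Codon 9: TTC Phe / TTT Phe — synonymous.
Codon 10: TCG Ser / TCG Ser — identical.
Nonsynonymous differences: 0 → same protein.

yes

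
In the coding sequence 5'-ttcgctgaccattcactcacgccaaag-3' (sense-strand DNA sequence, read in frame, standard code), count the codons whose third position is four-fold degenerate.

5

Codon 1 TTC (Phe): third position 2-fold.
Codon 2 GCT (Ala): third position 4-fold.
Codon 3 GAC (Asp): third position 2-fold.
Codon 4 CAT (His): third position 2-fold.
Codon 5 TCA (Ser): third position 4-fold.
Codon 6 CTC (Leu): third position 4-fold.
Codon 7 ACG (Thr): third position 4-fold.
Codon 8 CCA (Pro): third position 4-fold.
Codon 9 AAG (Lys): third position 2-fold.
Four-fold degenerate third positions: 5.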